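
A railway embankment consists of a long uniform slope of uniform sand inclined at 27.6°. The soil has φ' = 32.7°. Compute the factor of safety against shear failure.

FS = 1.23

For a dry cohesionless infinite slope the factor of safety is FS = tanφ' / tanβ.
FS = tan32.7° / tan27.6° = 0.6420 / 0.5228 = 1.228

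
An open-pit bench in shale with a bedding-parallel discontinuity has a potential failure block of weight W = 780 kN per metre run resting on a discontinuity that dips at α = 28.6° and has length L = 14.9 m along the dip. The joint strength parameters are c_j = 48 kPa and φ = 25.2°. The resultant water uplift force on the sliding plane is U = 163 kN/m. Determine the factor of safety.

FS = 2.57

Resolving the block weight along and normal to the plane and applying the Mohr–Coulomb strength on the joint:
N' = W cosα − U = 780·cos28.6° − 163 = 521.8 kN/m
Driving force T = W sinα = 780·sin28.6° = 373.4 kN/m
Resisting force R = c_j·L + N'·tanφ = 48·14.9 + 521.8·tan25.2° = 715.2 + 245.6 = 960.8 kN/m
FS = R / T = 960.8 / 373.4 = 2.573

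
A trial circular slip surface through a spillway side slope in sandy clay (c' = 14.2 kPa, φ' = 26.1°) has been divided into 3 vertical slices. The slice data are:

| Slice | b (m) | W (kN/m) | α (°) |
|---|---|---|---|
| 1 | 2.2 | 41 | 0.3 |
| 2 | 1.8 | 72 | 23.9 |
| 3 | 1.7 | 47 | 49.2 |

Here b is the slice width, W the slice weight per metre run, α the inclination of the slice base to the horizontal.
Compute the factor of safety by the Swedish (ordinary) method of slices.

FS = 2.52

Ordinary method of slices: FS = Σ[c'·Δl_i + (W_i cosα_i)·tanφ'] / Σ W_i sinα_i, with Δl_i = b_i / cosα_i.
Slice 1: Δl = 2.2/cos0.3° = 2.200 m; N'_1 = 41·cos0.3° = 41.0; c'Δl = 31.24; W sinα = 0.2
Slice 2: Δl = 1.8/cos23.9° = 1.969 m; N'_2 = 72·cos23.9° = 65.8; c'Δl = 27.96; W sinα = 29.2
Slice 3: Δl = 1.7/cos49.2° = 2.602 m; N'_3 = 47·cos49.2° = 30.7; c'Δl = 36.94; W sinα = 35.6
Σc'Δl = 96.1 kN/m; ΣN' = 137.5 kN/m; ΣW sinα = 65.0 kN/m
Resisting = 96.1 + 137.5·tan26.1° = 96.1 + 67.4 = 163.5 kN/m
FS = 163.5 / 65.0 = 2.517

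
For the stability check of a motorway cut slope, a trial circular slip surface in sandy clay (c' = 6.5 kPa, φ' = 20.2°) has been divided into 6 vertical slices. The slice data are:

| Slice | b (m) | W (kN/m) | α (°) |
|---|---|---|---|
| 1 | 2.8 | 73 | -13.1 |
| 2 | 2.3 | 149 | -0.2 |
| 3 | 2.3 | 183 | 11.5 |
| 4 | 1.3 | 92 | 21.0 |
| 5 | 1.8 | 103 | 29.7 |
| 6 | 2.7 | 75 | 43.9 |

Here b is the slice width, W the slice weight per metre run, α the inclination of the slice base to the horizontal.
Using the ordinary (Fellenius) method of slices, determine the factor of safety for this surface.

Ordinary method of slices: FS = Σ[c'·Δl_i + (W_i cosα_i)·tanφ'] / Σ W_i sinα_i, with Δl_i = b_i / cosα_i.
Slice 1: Δl = 2.8/cos(-13.1°) = 2.875 m; N'_1 = 73·cos(-13.1°) = 71.1; c'Δl = 18.69; W sinα = -16.5
Slice 2: Δl = 2.3/cos(-0.2°) = 2.300 m; N'_2 = 149·cos(-0.2°) = 149.0; c'Δl = 14.95; W sinα = -0.5
Slice 3: Δl = 2.3/cos11.5° = 2.347 m; N'_3 = 183·cos11.5° = 179.3; c'Δl = 15.26; W sinα = 36.5
Slice 4: Δl = 1.3/cos21.0° = 1.392 m; N'_4 = 92·cos21.0° = 85.9; c'Δl = 9.05; W sinα = 33.0
Slice 5: Δl = 1.8/cos29.7° = 2.072 m; N'_5 = 103·cos29.7° = 89.5; c'Δl = 13.47; W sinα = 51.0
Slice 6: Δl = 2.7/cos43.9° = 3.747 m; N'_6 = 75·cos43.9° = 54.0; c'Δl = 24.36; W sinα = 52.0
Σc'Δl = 95.8 kN/m; ΣN' = 628.8 kN/m; ΣW sinα = 155.4 kN/m
Resisting = 95.8 + 628.8·tan20.2° = 95.8 + 231.4 = 327.1 kN/m
FS = 327.1 / 155.4 = 2.105

FS = 2.10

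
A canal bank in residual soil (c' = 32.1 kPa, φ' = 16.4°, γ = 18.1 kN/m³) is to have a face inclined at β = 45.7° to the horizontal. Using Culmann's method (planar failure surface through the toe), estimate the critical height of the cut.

Culmann's analysis gives the critical failure plane at α_cr = (β + φ')/2 = (45.7 + 16.4)/2 = 31.1°, and the critical height
H_c = (4c'/γ) · sinβ cosφ' / [1 − cos(β − φ')]
    = (4·32.1/18.1) · sin45.7°·cos16.4° / [1 − cos(29.3°)]
    = 7.094 · 0.7157·0.9593 / [1 − 0.8721]
    = 7.094 · 0.6866 / 0.1279
    = 38.07 m

H_c = 38.07 m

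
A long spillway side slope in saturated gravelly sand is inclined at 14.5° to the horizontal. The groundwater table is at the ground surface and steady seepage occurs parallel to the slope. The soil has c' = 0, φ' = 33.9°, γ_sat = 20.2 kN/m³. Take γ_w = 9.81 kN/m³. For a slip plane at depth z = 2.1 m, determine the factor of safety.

With seepage parallel to the slope and the water table at the surface, the effective normal stress on the slip plane uses the buoyant unit weight γ' = γ_sat − γ_w while the driving shear stress uses γ_sat:
FS = [c' + γ' z cos²β tanφ'] / [γ_sat z sinβ cosβ]
(For c' = 0 this reduces to FS = (γ'/γ_sat)·tanφ'/tanβ.)
γ' = 20.2 − 9.81 = 10.39 kN/m³
Numerator = 0.0 + 10.39·2.1·cos²14.5°·tan33.9° = 0.0 + 10.39·2.1·0.9373·0.6720 = 13.743 kPa
Denominator = 20.2·2.1·sin14.5°·cos14.5° = 20.2·2.1·0.2504·0.9681 = 10.283 kPa
FS = 13.743 / 10.283 = 1.336

FS = 1.34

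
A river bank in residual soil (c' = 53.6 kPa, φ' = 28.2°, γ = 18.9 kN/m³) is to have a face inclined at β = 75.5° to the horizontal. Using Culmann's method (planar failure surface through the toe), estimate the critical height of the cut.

Culmann's analysis gives the critical failure plane at α_cr = (β + φ')/2 = (75.5 + 28.2)/2 = 51.9°, and the critical height
H_c = (4c'/γ) · sinβ cosφ' / [1 − cos(β − φ')]
    = (4·53.6/18.9) · sin75.5°·cos28.2° / [1 − cos(47.3°)]
    = 11.344 · 0.9681·0.8813 / [1 − 0.6782]
    = 11.344 · 0.8532 / 0.3218
    = 30.07 m

H_c = 30.07 m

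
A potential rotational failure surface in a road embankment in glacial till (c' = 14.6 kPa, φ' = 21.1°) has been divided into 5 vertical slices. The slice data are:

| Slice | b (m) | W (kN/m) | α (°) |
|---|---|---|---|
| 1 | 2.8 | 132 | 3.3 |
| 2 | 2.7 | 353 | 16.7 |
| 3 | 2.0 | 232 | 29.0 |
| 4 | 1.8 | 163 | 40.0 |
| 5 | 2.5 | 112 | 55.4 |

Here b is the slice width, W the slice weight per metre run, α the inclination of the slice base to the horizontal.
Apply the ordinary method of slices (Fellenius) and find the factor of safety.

FS = 1.31

Ordinary method of slices: FS = Σ[c'·Δl_i + (W_i cosα_i)·tanφ'] / Σ W_i sinα_i, with Δl_i = b_i / cosα_i.
Slice 1: Δl = 2.8/cos3.3° = 2.805 m; N'_1 = 132·cos3.3° = 131.8; c'Δl = 40.95; W sinα = 7.6
Slice 2: Δl = 2.7/cos16.7° = 2.819 m; N'_2 = 353·cos16.7° = 338.1; c'Δl = 41.16; W sinα = 101.4
Slice 3: Δl = 2.0/cos29.0° = 2.287 m; N'_3 = 232·cos29.0° = 202.9; c'Δl = 33.39; W sinα = 112.5
Slice 4: Δl = 1.8/cos40.0° = 2.350 m; N'_4 = 163·cos40.0° = 124.9; c'Δl = 34.31; W sinα = 104.8
Slice 5: Δl = 2.5/cos55.4° = 4.403 m; N'_5 = 112·cos55.4° = 63.6; c'Δl = 64.28; W sinα = 92.2
Σc'Δl = 214.1 kN/m; ΣN' = 861.3 kN/m; ΣW sinα = 418.5 kN/m
Resisting = 214.1 + 861.3·tan21.1° = 214.1 + 332.3 = 546.4 kN/m
FS = 546.4 / 418.5 = 1.306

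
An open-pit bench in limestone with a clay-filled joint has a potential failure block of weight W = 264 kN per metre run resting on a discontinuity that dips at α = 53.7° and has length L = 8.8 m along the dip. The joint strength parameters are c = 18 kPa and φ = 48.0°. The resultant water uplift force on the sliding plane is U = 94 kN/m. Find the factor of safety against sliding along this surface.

Resolving the block weight along and normal to the plane and applying the Mohr–Coulomb strength on the joint:
N' = W cosα − U = 264·cos53.7° − 94 = 62.3 kN/m
Driving force T = W sinα = 264·sin53.7° = 212.8 kN/m
Resisting force R = c·L + N'·tanφ = 18·8.8 + 62.3·tan48.0° = 158.4 + 69.2 = 227.6 kN/m
FS = R / T = 227.6 / 212.8 = 1.070

FS = 1.07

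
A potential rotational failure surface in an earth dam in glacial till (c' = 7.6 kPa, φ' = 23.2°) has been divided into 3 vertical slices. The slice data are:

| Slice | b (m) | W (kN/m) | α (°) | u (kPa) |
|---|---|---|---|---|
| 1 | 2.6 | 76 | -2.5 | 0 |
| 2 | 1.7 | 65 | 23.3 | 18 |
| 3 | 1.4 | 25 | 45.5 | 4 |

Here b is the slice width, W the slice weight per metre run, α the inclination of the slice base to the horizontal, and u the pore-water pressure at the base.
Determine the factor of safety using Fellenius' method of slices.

Ordinary method of slices: FS = Σ[c'·Δl_i + (W_i cosα_i − u_i·Δl_i)·tanφ'] / Σ W_i sinα_i, with Δl_i = b_i / cosα_i.
Slice 1: Δl = 2.6/cos(-2.5°) = 2.602 m; N'_1 = 76·cos(-2.5°) − 0·2.602 = 75.9; c'Δl = 19.78; W sinα = -3.3
Slice 2: Δl = 1.7/cos23.3° = 1.851 m; N'_2 = 65·cos23.3° − 18·1.851 = 26.4; c'Δl = 14.07; W sinα = 25.7
Slice 3: Δl = 1.4/cos45.5° = 1.997 m; N'_3 = 25·cos45.5° − 4·1.997 = 9.5; c'Δl = 15.18; W sinα = 17.8
Σc'Δl = 49.0 kN/m; ΣN' = 111.8 kN/m; ΣW sinα = 40.2 kN/m
Resisting = 49.0 + 111.8·tan23.2° = 49.0 + 47.9 = 97.0 kN/m
FS = 97.0 / 40.2 = 2.410

FS = 2.41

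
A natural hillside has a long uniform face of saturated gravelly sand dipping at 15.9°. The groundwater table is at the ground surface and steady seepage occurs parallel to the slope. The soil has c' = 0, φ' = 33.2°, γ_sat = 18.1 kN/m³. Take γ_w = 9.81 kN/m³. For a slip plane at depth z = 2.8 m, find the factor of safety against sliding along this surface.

FS = 1.05

With seepage parallel to the slope and the water table at the surface, the effective normal stress on the slip plane uses the buoyant unit weight γ' = γ_sat − γ_w while the driving shear stress uses γ_sat:
FS = [c' + γ' z cos²β tanφ'] / [γ_sat z sinβ cosβ]
(For c' = 0 this reduces to FS = (γ'/γ_sat)·tanφ'/tanβ.)
γ' = 18.1 − 9.81 = 8.29 kN/m³
Numerator = 0.0 + 8.29·2.8·cos²15.9°·tan33.2° = 0.0 + 8.29·2.8·0.9249·0.6544 = 14.049 kPa
Denominator = 18.1·2.8·sin15.9°·cos15.9° = 18.1·2.8·0.2740·0.9617 = 13.353 kPa
FS = 14.049 / 13.353 = 1.052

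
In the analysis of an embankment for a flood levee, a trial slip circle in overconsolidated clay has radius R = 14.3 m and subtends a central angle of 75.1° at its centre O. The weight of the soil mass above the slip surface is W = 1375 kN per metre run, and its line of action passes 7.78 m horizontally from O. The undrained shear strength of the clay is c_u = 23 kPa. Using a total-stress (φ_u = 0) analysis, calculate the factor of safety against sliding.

FS = 0.58

Taking moments about the centre O, the resisting moment is provided by the undrained shear strength acting along the arc:
Arc length L_a = R·θ = 14.3·(75.1°·π/180) = 14.3·1.3107 = 18.74 m
M_R = c_u·L_a·R = 23·18.74·14.3 = 6164.8 kN·m/m
M_D = W·d = 1375·7.78 = 10697.5 kN·m/m
FS = M_R / M_D = 6164.8 / 10697.5 = 0.576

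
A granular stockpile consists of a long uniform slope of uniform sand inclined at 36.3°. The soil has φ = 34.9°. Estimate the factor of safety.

FS = 0.95

For a dry cohesionless infinite slope the factor of safety is FS = tanφ / tanβ.
FS = tan34.9° / tan36.3° = 0.6976 / 0.7346 = 0.950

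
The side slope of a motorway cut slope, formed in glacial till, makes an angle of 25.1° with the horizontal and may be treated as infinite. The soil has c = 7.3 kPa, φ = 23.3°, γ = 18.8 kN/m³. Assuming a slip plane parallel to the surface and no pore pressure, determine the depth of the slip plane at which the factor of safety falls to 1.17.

z = 4.03 m

Setting FS = 1.17 in FS = [c + γz cos²β tanφ] / [γz sinβ cosβ] and solving for z:
z = c / [γ cosβ (FS·sinβ − cosβ·tanφ)]
  = 7.3 / [18.8·cos25.1°·(1.17·sin25.1° − cos25.1°·tan23.3°)]
  = 7.3 / [18.8·0.9056·(1.17·0.4242 − 0.9056·0.4307)]
  = 7.3 / 1.8100 = 4.033 m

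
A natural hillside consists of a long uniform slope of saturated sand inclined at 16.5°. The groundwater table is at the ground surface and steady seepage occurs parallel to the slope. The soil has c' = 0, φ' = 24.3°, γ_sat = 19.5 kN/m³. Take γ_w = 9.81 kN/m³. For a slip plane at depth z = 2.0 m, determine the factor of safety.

With seepage parallel to the slope and the water table at the surface, the effective normal stress on the slip plane uses the buoyant unit weight γ' = γ_sat − γ_w while the driving shear stress uses γ_sat:
FS = [c' + γ' z cos²β tanφ'] / [γ_sat z sinβ cosβ]
(For c' = 0 this reduces to FS = (γ'/γ_sat)·tanφ'/tanβ.)
γ' = 19.5 − 9.81 = 9.69 kN/m³
Numerator = 0.0 + 9.69·2.0·cos²16.5°·tan24.3° = 0.0 + 9.69·2.0·0.9193·0.4515 = 8.045 kPa
Denominator = 19.5·2.0·sin16.5°·cos16.5° = 19.5·2.0·0.2840·0.9588 = 10.620 kPa
FS = 8.045 / 10.620 = 0.757

FS = 0.76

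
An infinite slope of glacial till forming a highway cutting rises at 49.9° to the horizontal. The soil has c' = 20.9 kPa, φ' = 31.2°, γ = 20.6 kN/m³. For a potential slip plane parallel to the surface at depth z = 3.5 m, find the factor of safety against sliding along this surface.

For an infinite slope with a slip plane parallel to the surface (no pore pressure): FS = [c' + γz cos²β tanφ'] / [γz sinβ cosβ].
γz = 20.6·3.5 = 72.10 kN/m²
Numerator = 20.9 + 72.10·cos²49.9°·tan31.2° = 20.9 + 72.10·0.4149·0.6056 = 39.017 kPa
Denominator = 72.10·sin49.9°·cos49.9° = 72.10·0.7649·0.6441 = 35.524 kPa
FS = 39.017 / 35.524 = 1.098

FS = 1.10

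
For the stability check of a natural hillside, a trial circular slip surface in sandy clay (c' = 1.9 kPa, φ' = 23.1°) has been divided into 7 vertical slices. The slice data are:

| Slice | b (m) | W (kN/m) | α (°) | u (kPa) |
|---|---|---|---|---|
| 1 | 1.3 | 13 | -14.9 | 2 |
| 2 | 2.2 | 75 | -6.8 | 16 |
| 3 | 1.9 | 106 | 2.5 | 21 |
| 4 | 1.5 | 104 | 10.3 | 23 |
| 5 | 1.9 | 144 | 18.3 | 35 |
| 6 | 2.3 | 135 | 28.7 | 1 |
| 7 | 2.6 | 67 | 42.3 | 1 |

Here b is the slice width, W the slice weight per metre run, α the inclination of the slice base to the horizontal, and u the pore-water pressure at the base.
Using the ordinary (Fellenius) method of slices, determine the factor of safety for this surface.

FS = 1.23

Ordinary method of slices: FS = Σ[c'·Δl_i + (W_i cosα_i − u_i·Δl_i)·tanφ'] / Σ W_i sinα_i, with Δl_i = b_i / cosα_i.
Slice 1: Δl = 1.3/cos(-14.9°) = 1.345 m; N'_1 = 13·cos(-14.9°) − 2·1.345 = 9.9; c'Δl = 2.56; W sinα = -3.3
Slice 2: Δl = 2.2/cos(-6.8°) = 2.216 m; N'_2 = 75·cos(-6.8°) − 16·2.216 = 39.0; c'Δl = 4.21; W sinα = -8.9
Slice 3: Δl = 1.9/cos2.5° = 1.902 m; N'_3 = 106·cos2.5° − 21·1.902 = 66.0; c'Δl = 3.61; W sinα = 4.6
Slice 4: Δl = 1.5/cos10.3° = 1.525 m; N'_4 = 104·cos10.3° − 23·1.525 = 67.3; c'Δl = 2.90; W sinα = 18.6
Slice 5: Δl = 1.9/cos18.3° = 2.001 m; N'_5 = 144·cos18.3° − 35·2.001 = 66.7; c'Δl = 3.80; W sinα = 45.2
Slice 6: Δl = 2.3/cos28.7° = 2.622 m; N'_6 = 135·cos28.7° − 1·2.622 = 115.8; c'Δl = 4.98; W sinα = 64.8
Slice 7: Δl = 2.6/cos42.3° = 3.515 m; N'_7 = 67·cos42.3° − 1·3.515 = 46.0; c'Δl = 6.68; W sinα = 45.1
Σc'Δl = 28.7 kN/m; ΣN' = 410.6 kN/m; ΣW sinα = 166.1 kN/m
Resisting = 28.7 + 410.6·tan23.1° = 28.7 + 175.1 = 203.9 kN/m
FS = 203.9 / 166.1 = 1.227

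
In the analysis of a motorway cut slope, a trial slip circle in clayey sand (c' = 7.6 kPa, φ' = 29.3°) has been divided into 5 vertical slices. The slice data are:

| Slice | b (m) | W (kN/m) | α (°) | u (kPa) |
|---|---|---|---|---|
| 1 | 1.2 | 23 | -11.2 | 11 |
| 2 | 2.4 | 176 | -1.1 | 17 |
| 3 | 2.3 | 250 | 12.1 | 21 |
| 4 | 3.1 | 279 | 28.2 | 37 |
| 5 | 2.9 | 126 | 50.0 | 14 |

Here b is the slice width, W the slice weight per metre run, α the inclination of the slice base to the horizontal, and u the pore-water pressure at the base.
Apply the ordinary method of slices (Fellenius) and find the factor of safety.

FS = 1.36

Ordinary method of slices: FS = Σ[c'·Δl_i + (W_i cosα_i − u_i·Δl_i)·tanφ'] / Σ W_i sinα_i, with Δl_i = b_i / cosα_i.
Slice 1: Δl = 1.2/cos(-11.2°) = 1.223 m; N'_1 = 23·cos(-11.2°) − 11·1.223 = 9.1; c'Δl = 9.30; W sinα = -4.5
Slice 2: Δl = 2.4/cos(-1.1°) = 2.400 m; N'_2 = 176·cos(-1.1°) − 17·2.400 = 135.2; c'Δl = 18.24; W sinα = -3.4
Slice 3: Δl = 2.3/cos12.1° = 2.352 m; N'_3 = 250·cos12.1° − 21·2.352 = 195.0; c'Δl = 17.88; W sinα = 52.4
Slice 4: Δl = 3.1/cos28.2° = 3.518 m; N'_4 = 279·cos28.2° − 37·3.518 = 115.7; c'Δl = 26.73; W sinα = 131.8
Slice 5: Δl = 2.9/cos50.0° = 4.512 m; N'_5 = 126·cos50.0° − 14·4.512 = 17.8; c'Δl = 34.29; W sinα = 96.5
Σc'Δl = 106.4 kN/m; ΣN' = 472.9 kN/m; ΣW sinα = 272.9 kN/m
Resisting = 106.4 + 472.9·tan29.3° = 106.4 + 265.4 = 371.8 kN/m
FS = 371.8 / 272.9 = 1.362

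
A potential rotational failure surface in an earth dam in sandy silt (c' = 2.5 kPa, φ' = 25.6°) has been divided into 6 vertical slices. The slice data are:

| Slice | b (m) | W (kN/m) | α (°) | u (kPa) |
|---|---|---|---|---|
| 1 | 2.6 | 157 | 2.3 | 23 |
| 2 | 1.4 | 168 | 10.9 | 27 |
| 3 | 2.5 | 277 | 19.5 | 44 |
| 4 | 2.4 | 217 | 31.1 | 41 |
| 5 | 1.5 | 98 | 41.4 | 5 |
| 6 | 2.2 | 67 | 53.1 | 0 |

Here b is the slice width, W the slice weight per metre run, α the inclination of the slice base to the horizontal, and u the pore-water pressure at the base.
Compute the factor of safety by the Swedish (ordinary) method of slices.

Ordinary method of slices: FS = Σ[c'·Δl_i + (W_i cosα_i − u_i·Δl_i)·tanφ'] / Σ W_i sinα_i, with Δl_i = b_i / cosα_i.
Slice 1: Δl = 2.6/cos2.3° = 2.602 m; N'_1 = 157·cos2.3° − 23·2.602 = 97.0; c'Δl = 6.51; W sinα = 6.3
Slice 2: Δl = 1.4/cos10.9° = 1.426 m; N'_2 = 168·cos10.9° − 27·1.426 = 126.5; c'Δl = 3.56; W sinα = 31.8
Slice 3: Δl = 2.5/cos19.5° = 2.652 m; N'_3 = 277·cos19.5° − 44·2.652 = 144.4; c'Δl = 6.63; W sinα = 92.5
Slice 4: Δl = 2.4/cos31.1° = 2.803 m; N'_4 = 217·cos31.1° − 41·2.803 = 70.9; c'Δl = 7.01; W sinα = 112.1
Slice 5: Δl = 1.5/cos41.4° = 2.000 m; N'_5 = 98·cos41.4° − 5·2.000 = 63.5; c'Δl = 5.00; W sinα = 64.8
Slice 6: Δl = 2.2/cos53.1° = 3.664 m; N'_6 = 67·cos53.1° − 0·3.664 = 40.2; c'Δl = 9.16; W sinα = 53.6
Σc'Δl = 37.9 kN/m; ΣN' = 542.6 kN/m; ΣW sinα = 361.0 kN/m
Resisting = 37.9 + 542.6·tan25.6° = 37.9 + 259.9 = 297.8 kN/m
FS = 297.8 / 361.0 = 0.825

FS = 0.82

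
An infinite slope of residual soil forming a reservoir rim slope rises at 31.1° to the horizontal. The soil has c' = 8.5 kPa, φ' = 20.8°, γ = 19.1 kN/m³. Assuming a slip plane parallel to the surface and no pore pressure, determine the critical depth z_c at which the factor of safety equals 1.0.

z_c = 2.72 m

Setting FS = 1.00 in FS = [c' + γz cos²β tanφ'] / [γz sinβ cosβ] and solving for z:
z = c' / [γ cosβ (FS·sinβ − cosβ·tanφ')]
  = 8.5 / [19.1·cos31.1°·(1.00·sin31.1° − cos31.1°·tan20.8°)]
  = 8.5 / [19.1·0.8563·(1.00·0.5165 − 0.8563·0.3799)]
  = 8.5 / 3.1281 = 2.717 m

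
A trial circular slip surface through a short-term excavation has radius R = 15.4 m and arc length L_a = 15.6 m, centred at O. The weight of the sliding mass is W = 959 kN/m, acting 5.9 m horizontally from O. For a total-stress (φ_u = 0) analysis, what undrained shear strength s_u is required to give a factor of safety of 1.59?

s_u = 37.4 kPa

FS = s_u·L_a·R / (W·d), so s_u = FS·W·d / (L_a·R).
s_u = 1.59·959·5.9 / (15.60·15.4) = 8996.4 / 240.24 = 37.45 kPa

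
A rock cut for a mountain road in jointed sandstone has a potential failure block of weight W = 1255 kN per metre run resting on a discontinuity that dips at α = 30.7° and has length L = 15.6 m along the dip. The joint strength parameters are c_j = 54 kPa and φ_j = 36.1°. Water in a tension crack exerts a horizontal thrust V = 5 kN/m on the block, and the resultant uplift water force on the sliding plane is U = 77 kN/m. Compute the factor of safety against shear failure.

Resolving the block weight along and normal to the plane and applying the Mohr–Coulomb strength on the joint:
N' = W cosα − U − V sinα = 1255·cos30.7° − 77 − 5·sin30.7° = 999.6 kN/m
Driving force T = W sinα + V cosα = 1255·sin30.7° + 5·cos30.7° = 645.0 kN/m
Resisting force R = c_j·L + N'·tanφ_j = 54·15.6 + 999.6·tan36.1° = 842.4 + 728.9 = 1571.3 kN/m
FS = R / T = 1571.3 / 645.0 = 2.436

FS = 2.44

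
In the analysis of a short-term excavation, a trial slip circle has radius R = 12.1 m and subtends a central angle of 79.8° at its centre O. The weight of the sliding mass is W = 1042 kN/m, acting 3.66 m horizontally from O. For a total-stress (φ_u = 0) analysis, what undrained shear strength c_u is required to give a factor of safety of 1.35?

c_u = 25.2 kPa

FS = c_u·L_a·R / (W·d), so c_u = FS·W·d / (L_a·R).
Arc length L_a = R·θ = 12.1·(79.8°·π/180) = 12.1·1.3928 = 16.85 m
c_u = 1.35·1042·3.66 / (16.85·12.1) = 5148.5 / 203.92 = 25.25 kPa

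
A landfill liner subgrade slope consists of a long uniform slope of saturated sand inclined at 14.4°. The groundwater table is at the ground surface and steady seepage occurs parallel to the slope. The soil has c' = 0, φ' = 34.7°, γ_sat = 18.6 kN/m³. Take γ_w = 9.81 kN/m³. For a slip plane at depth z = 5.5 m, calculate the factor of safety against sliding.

FS = 1.27

With seepage parallel to the slope and the water table at the surface, the effective normal stress on the slip plane uses the buoyant unit weight γ' = γ_sat − γ_w while the driving shear stress uses γ_sat:
FS = [c' + γ' z cos²β tanφ'] / [γ_sat z sinβ cosβ]
(For c' = 0 this reduces to FS = (γ'/γ_sat)·tanφ'/tanβ.)
γ' = 18.6 − 9.81 = 8.79 kN/m³
Numerator = 0.0 + 8.79·5.5·cos²14.4°·tan34.7° = 0.0 + 8.79·5.5·0.9382·0.6924 = 31.405 kPa
Denominator = 18.6·5.5·sin14.4°·cos14.4° = 18.6·5.5·0.2487·0.9686 = 24.642 kPa
FS = 31.405 / 24.642 = 1.274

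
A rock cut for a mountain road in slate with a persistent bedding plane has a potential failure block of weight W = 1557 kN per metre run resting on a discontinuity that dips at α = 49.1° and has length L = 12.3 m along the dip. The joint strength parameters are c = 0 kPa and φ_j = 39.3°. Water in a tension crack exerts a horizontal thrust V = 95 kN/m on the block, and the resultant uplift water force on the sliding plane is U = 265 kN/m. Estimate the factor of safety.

Resolving the block weight along and normal to the plane and applying the Mohr–Coulomb strength on the joint:
N' = W cosα − U − V sinα = 1557·cos49.1° − 265 − 95·sin49.1° = 682.6 kN/m
Driving force T = W sinα + V cosα = 1557·sin49.1° + 95·cos49.1° = 1239.1 kN/m
Resisting force R = c·L + N'·tanφ_j = 0·12.3 + 682.6·tan39.3° = 0.0 + 558.7 = 558.7 kN/m
FS = R / T = 558.7 / 1239.1 = 0.451

FS = 0.45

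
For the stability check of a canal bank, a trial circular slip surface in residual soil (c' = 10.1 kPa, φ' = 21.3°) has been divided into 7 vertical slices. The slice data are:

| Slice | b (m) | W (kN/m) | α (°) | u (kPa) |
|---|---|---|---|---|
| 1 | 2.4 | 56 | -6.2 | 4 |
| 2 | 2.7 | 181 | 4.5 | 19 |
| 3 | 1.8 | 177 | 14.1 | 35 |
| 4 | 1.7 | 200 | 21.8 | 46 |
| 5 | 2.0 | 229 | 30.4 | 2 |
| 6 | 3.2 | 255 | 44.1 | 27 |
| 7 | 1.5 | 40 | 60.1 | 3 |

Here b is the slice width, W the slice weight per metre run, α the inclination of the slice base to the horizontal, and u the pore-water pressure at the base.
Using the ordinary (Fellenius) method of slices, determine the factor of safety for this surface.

FS = 0.97

Ordinary method of slices: FS = Σ[c'·Δl_i + (W_i cosα_i − u_i·Δl_i)·tanφ'] / Σ W_i sinα_i, with Δl_i = b_i / cosα_i.
Slice 1: Δl = 2.4/cos(-6.2°) = 2.414 m; N'_1 = 56·cos(-6.2°) − 4·2.414 = 46.0; c'Δl = 24.38; W sinα = -6.0
Slice 2: Δl = 2.7/cos4.5° = 2.708 m; N'_2 = 181·cos4.5° − 19·2.708 = 129.0; c'Δl = 27.35; W sinα = 14.2
Slice 3: Δl = 1.8/cos14.1° = 1.856 m; N'_3 = 177·cos14.1° − 35·1.856 = 106.7; c'Δl = 18.74; W sinα = 43.1
Slice 4: Δl = 1.7/cos21.8° = 1.831 m; N'_4 = 200·cos21.8° − 46·1.831 = 101.5; c'Δl = 18.49; W sinα = 74.3
Slice 5: Δl = 2.0/cos30.4° = 2.319 m; N'_5 = 229·cos30.4° − 2·2.319 = 192.9; c'Δl = 23.42; W sinα = 115.9
Slice 6: Δl = 3.2/cos44.1° = 4.456 m; N'_6 = 255·cos44.1° − 27·4.456 = 62.8; c'Δl = 45.01; W sinα = 177.5
Slice 7: Δl = 1.5/cos60.1° = 3.009 m; N'_7 = 40·cos60.1° − 3·3.009 = 10.9; c'Δl = 30.39; W sinα = 34.7
Σc'Δl = 187.8 kN/m; ΣN' = 649.8 kN/m; ΣW sinα = 453.6 kN/m
Resisting = 187.8 + 649.8·tan21.3° = 187.8 + 253.3 = 441.1 kN/m
FS = 441.1 / 453.6 = 0.973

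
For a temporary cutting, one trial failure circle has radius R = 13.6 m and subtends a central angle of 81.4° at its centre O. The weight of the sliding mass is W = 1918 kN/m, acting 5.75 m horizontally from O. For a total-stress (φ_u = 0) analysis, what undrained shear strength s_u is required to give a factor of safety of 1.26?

s_u = 52.9 kPa

FS = s_u·L_a·R / (W·d), so s_u = FS·W·d / (L_a·R).
Arc length L_a = R·θ = 13.6·(81.4°·π/180) = 13.6·1.4207 = 19.32 m
s_u = 1.26·1918·5.75 / (19.32·13.6) = 13895.9 / 262.77 = 52.88 kPa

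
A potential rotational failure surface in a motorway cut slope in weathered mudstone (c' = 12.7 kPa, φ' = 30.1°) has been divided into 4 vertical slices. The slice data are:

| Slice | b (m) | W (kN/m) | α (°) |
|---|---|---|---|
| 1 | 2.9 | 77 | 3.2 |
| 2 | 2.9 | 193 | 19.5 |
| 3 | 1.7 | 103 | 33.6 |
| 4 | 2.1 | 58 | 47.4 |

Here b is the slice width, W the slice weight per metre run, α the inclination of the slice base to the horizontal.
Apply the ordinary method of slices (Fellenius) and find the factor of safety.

Ordinary method of slices: FS = Σ[c'·Δl_i + (W_i cosα_i)·tanφ'] / Σ W_i sinα_i, with Δl_i = b_i / cosα_i.
Slice 1: Δl = 2.9/cos3.2° = 2.905 m; N'_1 = 77·cos3.2° = 76.9; c'Δl = 36.89; W sinα = 4.3
Slice 2: Δl = 2.9/cos19.5° = 3.076 m; N'_2 = 193·cos19.5° = 181.9; c'Δl = 39.07; W sinα = 64.4
Slice 3: Δl = 1.7/cos33.6° = 2.041 m; N'_3 = 103·cos33.6° = 85.8; c'Δl = 25.92; W sinα = 57.0
Slice 4: Δl = 2.1/cos47.4° = 3.102 m; N'_4 = 58·cos47.4° = 39.3; c'Δl = 39.40; W sinα = 42.7
Σc'Δl = 141.3 kN/m; ΣN' = 383.9 kN/m; ΣW sinα = 168.4 kN/m
Resisting = 141.3 + 383.9·tan30.1° = 141.3 + 222.5 = 363.8 kN/m
FS = 363.8 / 168.4 = 2.160

FS = 2.16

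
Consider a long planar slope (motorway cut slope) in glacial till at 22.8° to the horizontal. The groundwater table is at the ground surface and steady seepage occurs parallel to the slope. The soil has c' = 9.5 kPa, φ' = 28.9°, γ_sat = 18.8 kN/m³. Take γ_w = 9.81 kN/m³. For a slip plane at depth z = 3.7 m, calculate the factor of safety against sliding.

FS = 1.01

With seepage parallel to the slope and the water table at the surface, the effective normal stress on the slip plane uses the buoyant unit weight γ' = γ_sat − γ_w while the driving shear stress uses γ_sat:
FS = [c' + γ' z cos²β tanφ'] / [γ_sat z sinβ cosβ]
γ' = 18.8 − 9.81 = 8.99 kN/m³
Numerator = 9.5 + 8.99·3.7·cos²22.8°·tan28.9° = 9.5 + 8.99·3.7·0.8498·0.5520 = 25.105 kPa
Denominator = 18.8·3.7·sin22.8°·cos22.8° = 18.8·3.7·0.3875·0.9219 = 24.849 kPa
FS = 25.105 / 24.849 = 1.010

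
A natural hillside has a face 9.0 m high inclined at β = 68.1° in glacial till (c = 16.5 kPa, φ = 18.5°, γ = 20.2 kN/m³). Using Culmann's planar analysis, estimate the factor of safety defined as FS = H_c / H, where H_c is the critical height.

FS = 0.91

H_c = (4c/γ) · sinβ cosφ / [1 − cos(β − φ)]
    = (4·16.5/20.2) · sin68.1°·cos18.5° / [1 − cos49.6°]
    = 3.267 · 0.8799 / 0.3519 = 8.17 m
FS = H_c / H = 8.17 / 9.0 = 0.908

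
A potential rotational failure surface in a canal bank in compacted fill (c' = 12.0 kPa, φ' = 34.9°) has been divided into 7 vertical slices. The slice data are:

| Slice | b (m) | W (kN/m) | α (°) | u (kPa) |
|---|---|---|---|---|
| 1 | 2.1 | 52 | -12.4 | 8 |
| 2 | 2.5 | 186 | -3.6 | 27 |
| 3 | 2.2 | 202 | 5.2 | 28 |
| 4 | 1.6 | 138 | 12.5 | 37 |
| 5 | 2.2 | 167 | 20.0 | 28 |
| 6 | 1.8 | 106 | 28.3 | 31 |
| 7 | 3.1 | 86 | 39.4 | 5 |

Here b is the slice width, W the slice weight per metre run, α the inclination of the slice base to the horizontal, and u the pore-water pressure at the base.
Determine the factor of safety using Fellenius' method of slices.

Ordinary method of slices: FS = Σ[c'·Δl_i + (W_i cosα_i − u_i·Δl_i)·tanφ'] / Σ W_i sinα_i, with Δl_i = b_i / cosα_i.
Slice 1: Δl = 2.1/cos(-12.4°) = 2.150 m; N'_1 = 52·cos(-12.4°) − 8·2.150 = 33.6; c'Δl = 25.80; W sinα = -11.2
Slice 2: Δl = 2.5/cos(-3.6°) = 2.505 m; N'_2 = 186·cos(-3.6°) − 27·2.505 = 118.0; c'Δl = 30.06; W sinα = -11.7
Slice 3: Δl = 2.2/cos5.2° = 2.209 m; N'_3 = 202·cos5.2° − 28·2.209 = 139.3; c'Δl = 26.51; W sinα = 18.3
Slice 4: Δl = 1.6/cos12.5° = 1.639 m; N'_4 = 138·cos12.5° − 37·1.639 = 74.1; c'Δl = 19.67; W sinα = 29.9
Slice 5: Δl = 2.2/cos20.0° = 2.341 m; N'_5 = 167·cos20.0° − 28·2.341 = 91.4; c'Δl = 28.09; W sinα = 57.1
Slice 6: Δl = 1.8/cos28.3° = 2.044 m; N'_6 = 106·cos28.3° − 31·2.044 = 30.0; c'Δl = 24.53; W sinα = 50.3
Slice 7: Δl = 3.1/cos39.4° = 4.012 m; N'_7 = 86·cos39.4° − 5·4.012 = 46.4; c'Δl = 48.14; W sinα = 54.6
Σc'Δl = 202.8 kN/m; ΣN' = 532.7 kN/m; ΣW sinα = 187.3 kN/m
Resisting = 202.8 + 532.7·tan34.9° = 202.8 + 371.6 = 574.4 kN/m
FS = 574.4 / 187.3 = 3.067

FS = 3.07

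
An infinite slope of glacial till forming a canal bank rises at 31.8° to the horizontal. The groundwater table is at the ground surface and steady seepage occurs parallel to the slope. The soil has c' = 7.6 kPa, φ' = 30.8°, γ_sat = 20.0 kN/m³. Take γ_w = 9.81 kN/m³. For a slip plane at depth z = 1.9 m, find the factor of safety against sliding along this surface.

With seepage parallel to the slope and the water table at the surface, the effective normal stress on the slip plane uses the buoyant unit weight γ' = γ_sat − γ_w while the driving shear stress uses γ_sat:
FS = [c' + γ' z cos²β tanφ'] / [γ_sat z sinβ cosβ]
γ' = 20.0 − 9.81 = 10.19 kN/m³
Numerator = 7.6 + 10.19·1.9·cos²31.8°·tan30.8° = 7.6 + 10.19·1.9·0.7223·0.5961 = 15.937 kPa
Denominator = 20.0·1.9·sin31.8°·cos31.8° = 20.0·1.9·0.5270·0.8499 = 17.019 kPa
FS = 15.937 / 17.019 = 0.936

FS = 0.94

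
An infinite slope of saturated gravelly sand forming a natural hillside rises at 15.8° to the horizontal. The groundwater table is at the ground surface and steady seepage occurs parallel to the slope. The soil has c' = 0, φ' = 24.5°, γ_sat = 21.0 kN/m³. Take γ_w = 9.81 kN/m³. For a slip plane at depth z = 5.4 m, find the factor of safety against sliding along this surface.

With seepage parallel to the slope and the water table at the surface, the effective normal stress on the slip plane uses the buoyant unit weight γ' = γ_sat − γ_w while the driving shear stress uses γ_sat:
FS = [c' + γ' z cos²β tanφ'] / [γ_sat z sinβ cosβ]
(For c' = 0 this reduces to FS = (γ'/γ_sat)·tanφ'/tanβ.)
γ' = 21.0 − 9.81 = 11.19 kN/m³
Numerator = 0.0 + 11.19·5.4·cos²15.8°·tan24.5° = 0.0 + 11.19·5.4·0.9259·0.4557 = 25.496 kPa
Denominator = 21.0·5.4·sin15.8°·cos15.8° = 21.0·5.4·0.2723·0.9622 = 29.710 kPa
FS = 25.496 / 29.710 = 0.858

FS = 0.86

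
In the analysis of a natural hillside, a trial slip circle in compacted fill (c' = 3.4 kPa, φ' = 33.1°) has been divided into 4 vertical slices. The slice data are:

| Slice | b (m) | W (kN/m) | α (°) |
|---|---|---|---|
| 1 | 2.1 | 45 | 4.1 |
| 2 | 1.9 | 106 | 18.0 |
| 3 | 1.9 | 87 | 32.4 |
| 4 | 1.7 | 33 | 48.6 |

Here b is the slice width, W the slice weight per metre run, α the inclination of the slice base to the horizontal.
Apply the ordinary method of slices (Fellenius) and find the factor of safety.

Ordinary method of slices: FS = Σ[c'·Δl_i + (W_i cosα_i)·tanφ'] / Σ W_i sinα_i, with Δl_i = b_i / cosα_i.
Slice 1: Δl = 2.1/cos4.1° = 2.105 m; N'_1 = 45·cos4.1° = 44.9; c'Δl = 7.16; W sinα = 3.2
Slice 2: Δl = 1.9/cos18.0° = 1.998 m; N'_2 = 106·cos18.0° = 100.8; c'Δl = 6.79; W sinα = 32.8
Slice 3: Δl = 1.9/cos32.4° = 2.250 m; N'_3 = 87·cos32.4° = 73.5; c'Δl = 7.65; W sinα = 46.6
Slice 4: Δl = 1.7/cos48.6° = 2.571 m; N'_4 = 33·cos48.6° = 21.8; c'Δl = 8.74; W sinα = 24.8
Σc'Δl = 30.3 kN/m; ΣN' = 241.0 kN/m; ΣW sinα = 107.3 kN/m
Resisting = 30.3 + 241.0·tan33.1° = 30.3 + 157.1 = 187.4 kN/m
FS = 187.4 / 107.3 = 1.746

FS = 1.75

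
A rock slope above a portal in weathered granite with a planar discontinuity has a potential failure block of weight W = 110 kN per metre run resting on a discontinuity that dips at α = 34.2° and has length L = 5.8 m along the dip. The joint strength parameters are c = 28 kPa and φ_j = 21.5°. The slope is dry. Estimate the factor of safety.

FS = 3.21

Resolving the block weight along and normal to the plane and applying the Mohr–Coulomb strength on the joint:
N' = W cosα = 110·cos34.2° = 91.0 kN/m
Driving force T = W sinα = 110·sin34.2° = 61.8 kN/m
Resisting force R = c·L + N'·tanφ_j = 28·5.8 + 91.0·tan21.5° = 162.4 + 35.8 = 198.2 kN/m
FS = R / T = 198.2 / 61.8 = 3.206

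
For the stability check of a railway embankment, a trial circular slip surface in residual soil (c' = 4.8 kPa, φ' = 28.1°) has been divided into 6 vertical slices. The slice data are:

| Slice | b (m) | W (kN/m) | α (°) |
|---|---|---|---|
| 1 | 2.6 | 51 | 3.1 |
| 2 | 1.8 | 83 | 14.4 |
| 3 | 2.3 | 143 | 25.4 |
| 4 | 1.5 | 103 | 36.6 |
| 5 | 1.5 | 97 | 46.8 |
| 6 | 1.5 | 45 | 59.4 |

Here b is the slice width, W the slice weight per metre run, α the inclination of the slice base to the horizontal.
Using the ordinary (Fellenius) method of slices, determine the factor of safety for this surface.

Ordinary method of slices: FS = Σ[c'·Δl_i + (W_i cosα_i)·tanφ'] / Σ W_i sinα_i, with Δl_i = b_i / cosα_i.
Slice 1: Δl = 2.6/cos3.1° = 2.604 m; N'_1 = 51·cos3.1° = 50.9; c'Δl = 12.50; W sinα = 2.8
Slice 2: Δl = 1.8/cos14.4° = 1.858 m; N'_2 = 83·cos14.4° = 80.4; c'Δl = 8.92; W sinα = 20.6
Slice 3: Δl = 2.3/cos25.4° = 2.546 m; N'_3 = 143·cos25.4° = 129.2; c'Δl = 12.22; W sinα = 61.3
Slice 4: Δl = 1.5/cos36.6° = 1.868 m; N'_4 = 103·cos36.6° = 82.7; c'Δl = 8.97; W sinα = 61.4
Slice 5: Δl = 1.5/cos46.8° = 2.191 m; N'_5 = 97·cos46.8° = 66.4; c'Δl = 10.52; W sinα = 70.7
Slice 6: Δl = 1.5/cos59.4° = 2.947 m; N'_6 = 45·cos59.4° = 22.9; c'Δl = 14.14; W sinα = 38.7
Σc'Δl = 67.3 kN/m; ΣN' = 432.5 kN/m; ΣW sinα = 255.6 kN/m
Resisting = 67.3 + 432.5·tan28.1° = 67.3 + 230.9 = 298.2 kN/m
FS = 298.2 / 255.6 = 1.167

FS = 1.17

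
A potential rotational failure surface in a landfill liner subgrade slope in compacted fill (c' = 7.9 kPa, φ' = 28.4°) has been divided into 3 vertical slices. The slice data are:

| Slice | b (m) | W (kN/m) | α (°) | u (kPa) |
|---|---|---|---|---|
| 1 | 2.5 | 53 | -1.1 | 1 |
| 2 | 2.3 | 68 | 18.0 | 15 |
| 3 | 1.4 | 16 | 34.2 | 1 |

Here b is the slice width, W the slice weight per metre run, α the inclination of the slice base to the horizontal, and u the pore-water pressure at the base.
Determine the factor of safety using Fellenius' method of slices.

FS = 3.49

Ordinary method of slices: FS = Σ[c'·Δl_i + (W_i cosα_i − u_i·Δl_i)·tanφ'] / Σ W_i sinα_i, with Δl_i = b_i / cosα_i.
Slice 1: Δl = 2.5/cos(-1.1°) = 2.500 m; N'_1 = 53·cos(-1.1°) − 1·2.500 = 50.5; c'Δl = 19.75; W sinα = -1.0
Slice 2: Δl = 2.3/cos18.0° = 2.418 m; N'_2 = 68·cos18.0° − 15·2.418 = 28.4; c'Δl = 19.11; W sinα = 21.0
Slice 3: Δl = 1.4/cos34.2° = 1.693 m; N'_3 = 16·cos34.2° − 1·1.693 = 11.5; c'Δl = 13.37; W sinα = 9.0
Σc'Δl = 52.2 kN/m; ΣN' = 90.4 kN/m; ΣW sinα = 29.0 kN/m
Resisting = 52.2 + 90.4·tan28.4° = 52.2 + 48.9 = 101.1 kN/m
FS = 101.1 / 29.0 = 3.488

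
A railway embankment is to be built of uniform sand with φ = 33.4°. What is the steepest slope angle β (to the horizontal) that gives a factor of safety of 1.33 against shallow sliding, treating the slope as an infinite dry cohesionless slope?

β = 26.4°

For an infinite dry cohesionless slope FS = tanφ/tanβ, so tanβ = tanφ / FS.
tanβ = tan33.4° / 1.33 = 0.6594 / 1.33 = 0.4958
β = arctan(0.4958) = 26.37°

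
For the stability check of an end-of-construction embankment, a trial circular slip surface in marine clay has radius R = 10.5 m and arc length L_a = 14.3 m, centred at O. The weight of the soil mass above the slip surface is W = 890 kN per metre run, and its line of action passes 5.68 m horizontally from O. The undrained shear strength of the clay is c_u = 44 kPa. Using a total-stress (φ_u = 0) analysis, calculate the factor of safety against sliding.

Taking moments about the centre O, the resisting moment is provided by the undrained shear strength acting along the arc:
M_R = c_u·L_a·R = 44·14.30·10.5 = 6606.6 kN·m/m
M_D = W·d = 890·5.68 = 5055.2 kN·m/m
FS = M_R / M_D = 6606.6 / 5055.2 = 1.307

FS = 1.31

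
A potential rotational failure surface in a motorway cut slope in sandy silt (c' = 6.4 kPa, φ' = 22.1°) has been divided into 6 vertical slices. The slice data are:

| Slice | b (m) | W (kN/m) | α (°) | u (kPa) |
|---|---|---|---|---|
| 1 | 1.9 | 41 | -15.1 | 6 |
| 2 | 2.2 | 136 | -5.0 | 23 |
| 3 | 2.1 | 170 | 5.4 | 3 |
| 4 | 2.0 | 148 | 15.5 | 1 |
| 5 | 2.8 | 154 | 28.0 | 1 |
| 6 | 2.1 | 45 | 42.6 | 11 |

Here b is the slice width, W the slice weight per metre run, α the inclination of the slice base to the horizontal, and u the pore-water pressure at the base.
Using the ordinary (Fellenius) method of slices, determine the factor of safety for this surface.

FS = 2.32

Ordinary method of slices: FS = Σ[c'·Δl_i + (W_i cosα_i − u_i·Δl_i)·tanφ'] / Σ W_i sinα_i, with Δl_i = b_i / cosα_i.
Slice 1: Δl = 1.9/cos(-15.1°) = 1.968 m; N'_1 = 41·cos(-15.1°) − 6·1.968 = 27.8; c'Δl = 12.59; W sinα = -10.7
Slice 2: Δl = 2.2/cos(-5.0°) = 2.208 m; N'_2 = 136·cos(-5.0°) − 23·2.208 = 84.7; c'Δl = 14.13; W sinα = -11.9
Slice 3: Δl = 2.1/cos5.4° = 2.109 m; N'_3 = 170·cos5.4° − 3·2.109 = 162.9; c'Δl = 13.50; W sinα = 16.0
Slice 4: Δl = 2.0/cos15.5° = 2.075 m; N'_4 = 148·cos15.5° − 1·2.075 = 140.5; c'Δl = 13.28; W sinα = 39.6
Slice 5: Δl = 2.8/cos28.0° = 3.171 m; N'_5 = 154·cos28.0° − 1·3.171 = 132.8; c'Δl = 20.30; W sinα = 72.3
Slice 6: Δl = 2.1/cos42.6° = 2.853 m; N'_6 = 45·cos42.6° − 11·2.853 = 1.7; c'Δl = 18.26; W sinα = 30.5
Σc'Δl = 92.1 kN/m; ΣN' = 550.5 kN/m; ΣW sinα = 135.8 kN/m
Resisting = 92.1 + 550.5·tan22.1° = 92.1 + 223.5 = 315.6 kN/m
FS = 315.6 / 135.8 = 2.324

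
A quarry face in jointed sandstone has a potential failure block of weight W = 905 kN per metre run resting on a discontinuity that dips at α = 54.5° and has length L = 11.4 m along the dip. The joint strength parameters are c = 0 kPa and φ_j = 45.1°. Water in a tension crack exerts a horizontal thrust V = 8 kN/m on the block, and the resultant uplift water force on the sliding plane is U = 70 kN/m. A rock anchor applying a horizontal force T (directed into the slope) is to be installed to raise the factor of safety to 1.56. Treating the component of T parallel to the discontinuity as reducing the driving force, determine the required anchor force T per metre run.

Resolving forces along and normal to the sliding plane, with the horizontal anchor force T adding T·sinα to the effective normal force and T·cosα acting up the plane against the driving force:
FS = [cL + (W cosα − U − V sinα + T sinα) tanφ_j] / [W sinα + V cosα − T cosα]
Without the anchor: N' = 449.0 kN/m, driving T_d = 741.4 kN/m, resisting R = 0·11.4 + 449.0·tan45.1° = 450.6 kN/m, FS = 0.61.
Setting FS = 1.56 and solving for T:
1.56·(741.4 − T cos54.5°) = 450.6 + T sin54.5°·tan45.1°
T·(sin54.5°·tan45.1° + 1.56·cos54.5°) = 1.56·741.4 − 450.6
T·(0.8141·1.0035 + 1.56·0.5807) = 1156.6 − 450.6 = 706.0
T·1.7229 = 706.0
T = 409.8 kN/m

T = 410 kN/m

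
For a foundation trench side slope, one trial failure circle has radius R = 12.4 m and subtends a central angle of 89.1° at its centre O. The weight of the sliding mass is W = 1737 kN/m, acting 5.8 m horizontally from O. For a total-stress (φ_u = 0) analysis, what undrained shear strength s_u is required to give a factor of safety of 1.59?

s_u = 67.0 kPa

FS = s_u·L_a·R / (W·d), so s_u = FS·W·d / (L_a·R).
Arc length L_a = R·θ = 12.4·(89.1°·π/180) = 12.4·1.5551 = 19.28 m
s_u = 1.59·1737·5.8 / (19.28·12.4) = 16018.6 / 239.11 = 66.99 kPa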